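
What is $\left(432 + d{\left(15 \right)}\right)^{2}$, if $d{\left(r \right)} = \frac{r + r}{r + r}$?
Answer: $187489$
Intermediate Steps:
$d{\left(r \right)} = 1$ ($d{\left(r \right)} = \frac{2 r}{2 r} = 2 r \frac{1}{2 r} = 1$)
$\left(432 + d{\left(15 \right)}\right)^{2} = \left(432 + 1\right)^{2} = 433^{2} = 187489$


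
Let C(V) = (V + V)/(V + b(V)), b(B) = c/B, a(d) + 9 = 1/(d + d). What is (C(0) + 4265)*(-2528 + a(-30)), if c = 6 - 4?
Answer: -129844513/12 ≈ -1.0820e+7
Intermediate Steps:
c = 2
a(d) = -9 + 1/(2*d) (a(d) = -9 + 1/(d + d) = -9 + 1/(2*d))
b(B) = 2/B
C(V) = 2*V/(V + 2/V) (C(V) = (V + V)/(V + 2/V) = (2*V)/(V + 2/V) = 2*V/(V + 2/V))
(C(0) + 4265)*(-2528 + a(-30)) = (2*0**2/(2 + 0**2) + 4265)*(-2528 + (-9 + (1/2)/(-30))) = (2*0/(2 + 0) + 4265)*(-2528 + (-9 + (1/2)*(-1/30))) = (2*0/2 + 4265)*(-2528 + (-9 - 1/60)) = (2*0*(1/2) + 4265)*(-2528 - 541/60) = (0 + 4265)*(-152221/60) = 4265*(-152221/60) = -129844513/12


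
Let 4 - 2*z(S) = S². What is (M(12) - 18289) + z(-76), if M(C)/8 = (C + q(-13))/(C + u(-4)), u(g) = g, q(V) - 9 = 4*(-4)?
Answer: -21170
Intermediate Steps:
q(V) = -7 (q(V) = 9 + 4*(-4) = 9 - 16 = -7)
M(C) = 8*(-7 + C)/(-4 + C) (M(C) = 8*((C - 7)/(C - 4)) = 8*((-7 + C)/(-4 + C)) = 8*(-7 + C)/(-4 + C))
z(S) = 2 - S²/2
(M(12) - 18289) + z(-76) = (8*(-7 + 12)/(-4 + 12) - 18289) + (2 - ½*(-76)²) = (8*5/8 - 18289) + (2 - ½*5776) = (8*(⅛)*5 - 18289) + (2 - 2888) = (5 - 18289) - 2886 = -18284 - 2886 = -21170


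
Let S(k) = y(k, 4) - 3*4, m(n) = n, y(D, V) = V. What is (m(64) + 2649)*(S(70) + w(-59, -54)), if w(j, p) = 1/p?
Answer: -1174729/54 ≈ -21754.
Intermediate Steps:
S(k) = -8 (S(k) = 4 - 3*4 = 4 - 12 = -8)
(m(64) + 2649)*(S(70) + w(-59, -54)) = (64 + 2649)*(-8 + 1/(-54)) = 2713*(-8 - 1/54) = 2713*(-433/54) = -1174729/54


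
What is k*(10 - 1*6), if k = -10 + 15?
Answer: 20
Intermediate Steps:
k = 5
k*(10 - 1*6) = 5*(10 - 1*6) = 5*(10 - 6) = 5*4 = 20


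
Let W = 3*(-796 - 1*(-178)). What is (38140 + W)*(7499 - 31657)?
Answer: -876597188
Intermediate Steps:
W = -1854 (W = 3*(-796 + 178) = 3*(-618) = -1854)
(38140 + W)*(7499 - 31657) = (38140 - 1854)*(7499 - 31657) = 36286*(-24158) = -876597188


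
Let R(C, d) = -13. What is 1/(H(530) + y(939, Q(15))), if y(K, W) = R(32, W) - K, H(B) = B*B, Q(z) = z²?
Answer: 1/279948 ≈ 3.5721e-6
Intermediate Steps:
H(B) = B²
y(K, W) = -13 - K
1/(H(530) + y(939, Q(15))) = 1/(530² + (-13 - 1*939)) = 1/(280900 + (-13 - 939)) = 1/(280900 - 952) = 1/279948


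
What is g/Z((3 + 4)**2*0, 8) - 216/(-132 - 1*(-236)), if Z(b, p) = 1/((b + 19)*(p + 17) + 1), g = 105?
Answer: 649713/13 ≈ 49978.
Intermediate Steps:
Z(b, p) = 1/(1 + (17 + p)*(19 + b)) (Z(b, p) = 1/((19 + b)*(17 + p) + 1) = 1/((17 + p)*(19 + b) + 1) = 1/(1 + (17 + p)*(19 + b)))
g/Z((3 + 4)**2*0, 8) - 216/(-132 - 1*(-236)) = 105/(1/(324 + 17*((3 + 4)**2*0) + 19*8 + ((3 + 4)**2*0)*8)) - 216/(-132 - 1*(-236)) = 105/(1/(324 + 17*(7**2*0) + 152 + (7**2*0)*8)) - 216/(-132 + 236) = 105/(1/(324 + 17*(49*0) + 152 + (49*0)*8)) - 216/104 = 105/(1/(324 + 17*0 + 152 + 0*8)) - 216*1/104 = 105/(1/(324 + 0 + 152 + 0)) - 27/13 = 105/(1/476) - 27/13 = 105*476 - 27/13 = 49980 - 27/13 = 649713/13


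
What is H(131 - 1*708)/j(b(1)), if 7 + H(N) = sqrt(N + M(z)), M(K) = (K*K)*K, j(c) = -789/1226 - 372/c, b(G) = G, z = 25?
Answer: 8582/456861 - 2452*sqrt(418)/152287 ≈ -0.31040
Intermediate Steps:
j(c) = -789/1226 - 372/c (j(c) = -789*1/1226 - 372/c = -789/1226 - 372/c)
M(K) = K**3 (M(K) = K**2*K = K**3)
H(N) = -7 + sqrt(15625 + N) (H(N) = -7 + sqrt(N + 25**3) = -7 + sqrt(N + 15625) = -7 + sqrt(15625 + N))
H(131 - 1*708)/j(b(1)) = (-7 + sqrt(15625 + (131 - 1*708)))/(-789/1226 - 372/1) = (-7 + sqrt(15625 + (131 - 708)))/(-789/1226 - 372*1) = (-7 + sqrt(15625 - 577))/(-789/1226 - 372) = (-7 + sqrt(15048))/(-456861/1226) = (-7 + 6*sqrt(418))*(-1226/456861) = 8582/456861 - 2452*sqrt(418)/152287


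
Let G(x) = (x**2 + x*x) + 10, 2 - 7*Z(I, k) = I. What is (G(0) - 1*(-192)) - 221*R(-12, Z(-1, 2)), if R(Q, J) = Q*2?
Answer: 5506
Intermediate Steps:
Z(I, k) = 2/7 - I/7
G(x) = 10 + 2*x**2 (G(x) = (x**2 + x**2) + 10 = 2*x**2 + 10 = 10 + 2*x**2)
R(Q, J) = 2*Q
(G(0) - 1*(-192)) - 221*R(-12, Z(-1, 2)) = ((10 + 2*0**2) - 1*(-192)) - 442*(-12) = ((10 + 2*0) + 192) - 221*(-24) = ((10 + 0) + 192) + 5304 = (10 + 192) + 5304 = 202 + 5304 = 5506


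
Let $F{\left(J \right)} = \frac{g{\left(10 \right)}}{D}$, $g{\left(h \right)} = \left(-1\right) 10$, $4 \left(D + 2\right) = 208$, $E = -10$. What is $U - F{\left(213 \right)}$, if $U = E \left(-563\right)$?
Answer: $\frac{28151}{5} \approx 5630.2$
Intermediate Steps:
$D = 50$ ($D = -2 + \frac{1}{4} \cdot 208 = -2 + 52 = 50$)
$g{\left(h \right)} = -10$
$U = 5630$ ($U = \left(-10\right) \left(-563\right) = 5630$)
$F{\left(J \right)} = - \frac{1}{5}$ ($F{\left(J \right)} = - \frac{10}{50} = \left(-10\right) \frac{1}{50} = - \frac{1}{5}$)
$U - F{\left(213 \right)} = 5630 - - \frac{1}{5} = 5630 + \frac{1}{5} = \frac{28151}{5}$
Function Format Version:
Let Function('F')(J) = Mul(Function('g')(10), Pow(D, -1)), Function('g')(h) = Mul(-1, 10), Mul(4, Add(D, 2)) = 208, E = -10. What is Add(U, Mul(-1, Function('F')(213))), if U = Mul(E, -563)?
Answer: Rational(28151, 5) ≈ 5630.2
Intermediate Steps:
D = 50 (D = Add(-2, Mul(Rational(1, 4), 208)) = Add(-2, 52) = 50)
Function('g')(h) = -10
U = 5630 (U = Mul(-10, -563) = 5630)
Function('F')(J) = Rational(-1, 5) (Function('F')(J) = Mul(-10, Pow(50, -1)) = Mul(-10, Rational(1, 50)) = Rational(-1, 5))
Add(U, Mul(-1, Function('F')(213))) = Add(5630, Mul(-1, Rational(-1, 5))) = Add(5630, Rational(1, 5)) = Rational(28151, 5)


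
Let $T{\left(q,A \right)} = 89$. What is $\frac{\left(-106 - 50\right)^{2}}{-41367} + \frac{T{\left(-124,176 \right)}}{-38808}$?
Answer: $- \frac{316037717}{535123512} \approx -0.59059$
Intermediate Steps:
$\frac{\left(-106 - 50\right)^{2}}{-41367} + \frac{T{\left(-124,176 \right)}}{-38808} = \frac{\left(-106 - 50\right)^{2}}{-41367} + \frac{89}{-38808} = \left(-156\right)^{2} \left(- \frac{1}{41367}\right) + 89 \left(- \frac{1}{38808}\right) = 24336 \left(- \frac{1}{41367}\right) - \frac{89}{38808} = - \frac{8112}{13789} - \frac{89}{38808} = - \frac{316037717}{535123512}$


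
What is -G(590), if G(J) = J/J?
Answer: -1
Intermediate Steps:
G(J) = 1
-G(590) = -1*1 = -1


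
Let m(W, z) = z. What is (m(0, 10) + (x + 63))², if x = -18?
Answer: 3025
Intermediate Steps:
(m(0, 10) + (x + 63))² = (10 + (-18 + 63))² = (10 + 45)² = 55² = 3025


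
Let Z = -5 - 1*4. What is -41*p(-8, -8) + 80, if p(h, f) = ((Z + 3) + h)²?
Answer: -7956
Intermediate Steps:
Z = -9 (Z = -5 - 4 = -9)
p(h, f) = (-6 + h)² (p(h, f) = ((-9 + 3) + h)² = (-6 + h)²)
-41*p(-8, -8) + 80 = -41*(-6 - 8)² + 80 = -41*(-14)² + 80 = -41*196 + 80 = -8036 + 80 = -7956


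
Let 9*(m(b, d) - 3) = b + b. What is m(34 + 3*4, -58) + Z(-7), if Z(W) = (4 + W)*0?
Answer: 119/9 ≈ 13.222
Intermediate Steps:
Z(W) = 0
m(b, d) = 3 + 2*b/9 (m(b, d) = 3 + (b + b)/9 = 3 + (2*b)/9 = 3 + 2*b/9)
m(34 + 3*4, -58) + Z(-7) = (3 + 2*(34 + 3*4)/9) + 0 = (3 + 2*(34 + 12)/9) + 0 = (3 + (2/9)*46) + 0 = (3 + 92/9) + 0 = 119/9 + 0 = 119/9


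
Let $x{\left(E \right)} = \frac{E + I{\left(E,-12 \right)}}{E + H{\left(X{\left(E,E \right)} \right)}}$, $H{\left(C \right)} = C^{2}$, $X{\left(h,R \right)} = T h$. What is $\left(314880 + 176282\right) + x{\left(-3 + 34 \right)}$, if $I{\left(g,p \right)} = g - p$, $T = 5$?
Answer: $\frac{5907696573}{12028} \approx 4.9116 \cdot 10^{5}$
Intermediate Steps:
$X{\left(h,R \right)} = 5 h$
$x{\left(E \right)} = \frac{12 + 2 E}{E + 25 E^{2}}$ ($x{\left(E \right)} = \frac{E + \left(E - -12\right)}{E + \left(5 E\right)^{2}} = \frac{E + \left(E + 12\right)}{E + 25 E^{2}} = \frac{E + \left(12 + E\right)}{E + 25 E^{2}} = \frac{12 + 2 E}{E + 25 E^{2}}$)
$\left(314880 + 176282\right) + x{\left(-3 + 34 \right)} = \left(314880 + 176282\right) + \frac{2 \left(6 + \left(-3 + 34\right)\right)}{\left(-3 + 34\right) \left(1 + 25 \left(-3 + 34\right)\right)} = 491162 + \frac{2 \left(6 + 31\right)}{31 \left(1 + 25 \cdot 31\right)} = 491162 + 2 \cdot \frac{1}{31} \frac{1}{1 + 775} \cdot 37 = 491162 + 2 \cdot \frac{1}{31} \cdot \frac{1}{776} \cdot 37 = 491162 + \frac{37}{12028} = \frac{5907696573}{12028}$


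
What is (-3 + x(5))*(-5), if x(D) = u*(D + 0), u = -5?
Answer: 140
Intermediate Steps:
x(D) = -5*D (x(D) = -5*(D + 0) = -5*D)
(-3 + x(5))*(-5) = (-3 - 5*5)*(-5) = (-3 - 25)*(-5) = -28*(-5) = 140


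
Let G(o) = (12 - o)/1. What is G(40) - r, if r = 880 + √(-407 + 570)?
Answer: -908 - √163 ≈ -920.77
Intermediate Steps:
G(o) = 12 - o (G(o) = (12 - o)*1 = 12 - o)
r = 880 + √163 ≈ 892.77
G(40) - r = (12 - 1*40) - (880 + √163) = (12 - 40) + (-880 - √163) = -28 + (-880 - √163) = -908 - √163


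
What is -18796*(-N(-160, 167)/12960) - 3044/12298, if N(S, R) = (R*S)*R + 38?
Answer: -64465771655891/9961380 ≈ -6.4716e+6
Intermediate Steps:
N(S, R) = 38 + S*R**2 (N(S, R) = S*R**2 + 38 = 38 + S*R**2)
-18796*(-N(-160, 167)/12960) - 3044/12298 = -18796/((-12960/(38 - 160*167**2))) - 3044/12298 = -18796/((-12960/(38 - 160*27889))) - 3044*1/12298 = -18796/((-12960/(38 - 4462240))) - 1522/6149 = -18796/((-12960/(-4462202))) - 1522/6149 = -18796/((-12960*(-1/4462202))) - 1522/6149 = -18796/6480/2231101 - 1522/6149 = -18796*2231101/6480 - 1522/6149 = -10483943599/1620 - 1522/6149 = -64465771655891/9961380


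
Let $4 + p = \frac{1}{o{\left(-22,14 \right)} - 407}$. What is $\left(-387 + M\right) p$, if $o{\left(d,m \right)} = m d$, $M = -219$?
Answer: $\frac{1733766}{715} \approx 2424.8$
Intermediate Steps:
$o{\left(d,m \right)} = d m$
$p = - \frac{2861}{715}$ ($p = -4 + \frac{1}{\left(-22\right) 14 - 407} = -4 + \frac{1}{-308 - 407} = -4 + \frac{1}{-715} = -4 - \frac{1}{715} = - \frac{2861}{715} \approx -4.0014$)
$\left(-387 + M\right) p = \left(-387 - 219\right) \left(- \frac{2861}{715}\right) = \left(-606\right) \left(- \frac{2861}{715}\right) = \frac{1733766}{715}$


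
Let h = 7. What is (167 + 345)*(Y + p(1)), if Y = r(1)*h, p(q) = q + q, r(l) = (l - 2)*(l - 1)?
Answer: 1024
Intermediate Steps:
r(l) = (-1 + l)*(-2 + l) (r(l) = (-2 + l)*(-1 + l) = (-1 + l)*(-2 + l))
p(q) = 2*q
Y = 0 (Y = (2 + 1² - 3*1)*7 = (2 + 1 - 3)*7 = 0*7 = 0)
(167 + 345)*(Y + p(1)) = (167 + 345)*(0 + 2*1) = 512*(0 + 2) = 512*2 = 1024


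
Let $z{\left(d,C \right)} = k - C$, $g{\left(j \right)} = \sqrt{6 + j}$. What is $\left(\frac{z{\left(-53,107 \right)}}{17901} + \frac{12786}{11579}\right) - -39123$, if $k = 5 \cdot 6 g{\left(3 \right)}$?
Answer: $\frac{477027945580}{12192687} \approx 39124.0$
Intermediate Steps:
$k = 90$ ($k = 5 \cdot 6 \sqrt{6 + 3} = 30 \sqrt{9} = 30 \cdot 3 = 90$)
$z{\left(d,C \right)} = 90 - C$
$\left(\frac{z{\left(-53,107 \right)}}{17901} + \frac{12786}{11579}\right) - -39123 = \left(\frac{90 - 107}{17901} + \frac{12786}{11579}\right) - -39123 = \left(\left(90 - 107\right) \frac{1}{17901} + 12786 \cdot \frac{1}{11579}\right) + 39123 = \left(\left(-17\right) \frac{1}{17901} + \frac{12786}{11579}\right) + 39123 = \left(- \frac{1}{1053} + \frac{12786}{11579}\right) + 39123 = \frac{13452079}{12192687} + 39123 = \frac{477027945580}{12192687}$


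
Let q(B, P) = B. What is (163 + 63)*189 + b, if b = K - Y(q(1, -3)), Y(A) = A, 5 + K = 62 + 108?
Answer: 42878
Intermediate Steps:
K = 165 (K = -5 + (62 + 108) = -5 + 170 = 165)
b = 164 (b = 165 - 1*1 = 165 - 1 = 164)
(163 + 63)*189 + b = (163 + 63)*189 + 164 = 226*189 + 164 = 42714 + 164 = 42878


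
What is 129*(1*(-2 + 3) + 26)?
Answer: 3483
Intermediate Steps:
129*(1*(-2 + 3) + 26) = 129*(1*1 + 26) = 129*(1 + 26) = 129*27 = 3483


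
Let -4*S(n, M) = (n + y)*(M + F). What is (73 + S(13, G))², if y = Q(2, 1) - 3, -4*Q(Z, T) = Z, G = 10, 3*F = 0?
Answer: 38809/16 ≈ 2425.6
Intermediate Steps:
F = 0 (F = (⅓)*0 = 0)
Q(Z, T) = -Z/4
y = -7/2 (y = -¼*2 - 3 = -½ - 3 = -7/2 ≈ -3.5000)
S(n, M) = -M*(-7/2 + n)/4 (S(n, M) = -(n - 7/2)*(M + 0)/4 = -(-7/2 + n)*M/4 = -M*(-7/2 + n)/4)
(73 + S(13, G))² = (73 + (⅛)*10*(7 - 2*13))² = (73 + (⅛)*10*(7 - 26))² = (73 + (⅛)*10*(-19))² = (73 - 95/4)² = (197/4)² = 38809/16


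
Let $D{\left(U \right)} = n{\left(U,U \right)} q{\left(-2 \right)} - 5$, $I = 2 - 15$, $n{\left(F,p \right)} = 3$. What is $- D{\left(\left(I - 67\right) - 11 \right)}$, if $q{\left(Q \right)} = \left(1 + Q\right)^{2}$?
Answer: $2$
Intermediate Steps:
$I = -13$ ($I = 2 - 15 = -13$)
$D{\left(U \right)} = -2$ ($D{\left(U \right)} = 3 \left(1 - 2\right)^{2} - 5 = 3 \left(-1\right)^{2} - 5 = 3 \cdot 1 - 5 = 3 - 5 = -2$)
$- D{\left(\left(I - 67\right) - 11 \right)} = \left(-1\right) \left(-2\right) = 2$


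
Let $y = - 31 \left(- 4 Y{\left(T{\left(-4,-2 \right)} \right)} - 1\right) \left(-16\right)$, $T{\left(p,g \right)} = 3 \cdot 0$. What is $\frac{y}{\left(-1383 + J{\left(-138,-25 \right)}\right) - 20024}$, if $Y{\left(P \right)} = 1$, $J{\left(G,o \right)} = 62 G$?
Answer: $\frac{2480}{29963} \approx 0.082769$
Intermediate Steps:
$T{\left(p,g \right)} = 0$
$y = -2480$ ($y = - 31 \left(\left(-4\right) 1 - 1\right) \left(-16\right) = - 31 \left(-4 - 1\right) \left(-16\right) = - 31 \left(\left(-5\right) \left(-16\right)\right) = \left(-31\right) 80 = -2480$)
$\frac{y}{\left(-1383 + J{\left(-138,-25 \right)}\right) - 20024} = - \frac{2480}{\left(-1383 + 62 \left(-138\right)\right) - 20024} = - \frac{2480}{\left(-1383 - 8556\right) - 20024} = - \frac{2480}{-9939 - 20024} = - \frac{2480}{-29963} = \left(-2480\right) \left(- \frac{1}{29963}\right) = \frac{2480}{29963}$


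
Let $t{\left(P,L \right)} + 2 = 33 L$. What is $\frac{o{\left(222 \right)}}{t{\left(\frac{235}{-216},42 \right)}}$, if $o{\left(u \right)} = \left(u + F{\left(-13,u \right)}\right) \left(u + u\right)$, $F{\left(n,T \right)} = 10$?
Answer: $\frac{12876}{173} \approx 74.428$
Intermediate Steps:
$o{\left(u \right)} = 2 u \left(10 + u\right)$ ($o{\left(u \right)} = \left(u + 10\right) \left(u + u\right) = \left(10 + u\right) 2 u = 2 u \left(10 + u\right)$)
$t{\left(P,L \right)} = -2 + 33 L$
$\frac{o{\left(222 \right)}}{t{\left(\frac{235}{-216},42 \right)}} = \frac{2 \cdot 222 \left(10 + 222\right)}{-2 + 33 \cdot 42} = \frac{2 \cdot 222 \cdot 232}{-2 + 1386} = \frac{103008}{1384} = 103008 \cdot \frac{1}{1384} = \frac{12876}{173}$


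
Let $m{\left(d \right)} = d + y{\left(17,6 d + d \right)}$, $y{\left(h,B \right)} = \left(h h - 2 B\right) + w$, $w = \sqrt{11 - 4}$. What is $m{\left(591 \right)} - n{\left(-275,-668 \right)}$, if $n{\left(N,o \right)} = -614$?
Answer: $-6780 + \sqrt{7} \approx -6777.4$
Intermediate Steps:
$w = \sqrt{7} \approx 2.6458$
$y{\left(h,B \right)} = \sqrt{7} + h^{2} - 2 B$ ($y{\left(h,B \right)} = \left(h h - 2 B\right) + \sqrt{7} = \left(h^{2} - 2 B\right) + \sqrt{7} = \sqrt{7} + h^{2} - 2 B$)
$m{\left(d \right)} = 289 + \sqrt{7} - 13 d$ ($m{\left(d \right)} = d + \left(\sqrt{7} + 17^{2} - 2 \left(6 d + d\right)\right) = d + \left(\sqrt{7} + 289 - 2 \cdot 7 d\right) = d + \left(\sqrt{7} + 289 - 14 d\right) = d + \left(289 + \sqrt{7} - 14 d\right) = 289 + \sqrt{7} - 13 d$)
$m{\left(591 \right)} - n{\left(-275,-668 \right)} = \left(289 + \sqrt{7} - 7683\right) - -614 = \left(289 + \sqrt{7} - 7683\right) + 614 = \left(-7394 + \sqrt{7}\right) + 614 = -6780 + \sqrt{7}$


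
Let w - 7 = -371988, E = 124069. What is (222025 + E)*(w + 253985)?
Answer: -40837707624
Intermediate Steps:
w = -371981 (w = 7 - 371988 = -371981)
(222025 + E)*(w + 253985) = (222025 + 124069)*(-371981 + 253985) = 346094*(-117996) = -40837707624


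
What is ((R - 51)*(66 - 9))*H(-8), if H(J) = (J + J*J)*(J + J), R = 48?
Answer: 153216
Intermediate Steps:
H(J) = 2*J*(J + J**2) (H(J) = (J + J**2)*(2*J) = 2*J*(J + J**2))
((R - 51)*(66 - 9))*H(-8) = ((48 - 51)*(66 - 9))*(2*(-8)**2*(1 - 8)) = (-3*57)*(2*64*(-7)) = -171*(-896) = 153216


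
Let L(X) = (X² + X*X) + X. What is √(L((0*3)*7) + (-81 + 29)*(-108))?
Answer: 12*√39 ≈ 74.940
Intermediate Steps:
L(X) = X + 2*X² (L(X) = (X² + X²) + X = 2*X² + X = X + 2*X²)
√(L((0*3)*7) + (-81 + 29)*(-108)) = √(((0*3)*7)*(1 + 2*((0*3)*7)) + (-81 + 29)*(-108)) = √((0*7)*(1 + 2*(0*7)) - 52*(-108)) = √(0*(1 + 2*0) + 5616) = √(0*(1 + 0) + 5616) = √(0*1 + 5616) = √(0 + 5616) = √5616 = 12*√39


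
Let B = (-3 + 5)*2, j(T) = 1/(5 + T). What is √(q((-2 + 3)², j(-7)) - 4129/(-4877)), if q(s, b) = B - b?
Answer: 11*√4203974/9754 ≈ 2.3123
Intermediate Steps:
B = 4 (B = 2*2 = 4)
q(s, b) = 4 - b
√(q((-2 + 3)², j(-7)) - 4129/(-4877)) = √((4 - 1/(5 - 7)) - 4129/(-4877)) = √((4 - 1/(-2)) - 4129*(-1/4877)) = √((4 - 1*(-½)) + 4129/4877) = √((4 + ½) + 4129/4877) = √(9/2 + 4129/4877) = √(52151/9754) = 11*√4203974/9754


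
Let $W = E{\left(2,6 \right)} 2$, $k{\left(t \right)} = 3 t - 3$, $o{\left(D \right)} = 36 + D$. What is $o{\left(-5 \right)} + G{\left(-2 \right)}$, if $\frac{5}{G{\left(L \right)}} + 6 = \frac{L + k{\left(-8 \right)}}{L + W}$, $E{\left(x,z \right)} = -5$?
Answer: $\frac{1273}{43} \approx 29.605$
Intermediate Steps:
$k{\left(t \right)} = -3 + 3 t$
$W = -10$ ($W = \left(-5\right) 2 = -10$)
$G{\left(L \right)} = \frac{5}{-6 + \frac{-27 + L}{-10 + L}}$ ($G{\left(L \right)} = \frac{5}{-6 + \frac{L + \left(-3 + 3 \left(-8\right)\right)}{L - 10}} = \frac{5}{-6 + \frac{L - 27}{-10 + L}} = \frac{5}{-6 + \frac{-27 + L}{-10 + L}}$)
$o{\left(-5 \right)} + G{\left(-2 \right)} = \left(36 - 5\right) + \frac{5 \left(10 - -2\right)}{-33 + 5 \left(-2\right)} = 31 + \frac{5 \left(10 + 2\right)}{-33 - 10} = 31 + 5 \frac{1}{-43} \cdot 12 = 31 + 5 \left(- \frac{1}{43}\right) 12 = 31 - \frac{60}{43} = \frac{1273}{43}$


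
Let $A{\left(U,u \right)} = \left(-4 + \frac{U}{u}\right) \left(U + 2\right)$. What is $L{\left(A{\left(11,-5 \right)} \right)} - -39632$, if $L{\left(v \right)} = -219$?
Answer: $39413$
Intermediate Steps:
$A{\left(U,u \right)} = \left(-4 + \frac{U}{u}\right) \left(2 + U\right)$
$L{\left(A{\left(11,-5 \right)} \right)} - -39632 = -219 - -39632 = -219 + 39632 = 39413$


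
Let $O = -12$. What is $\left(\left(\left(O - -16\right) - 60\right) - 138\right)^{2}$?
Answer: $37636$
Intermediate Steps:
$\left(\left(\left(O - -16\right) - 60\right) - 138\right)^{2} = \left(\left(\left(-12 - -16\right) - 60\right) - 138\right)^{2} = \left(\left(\left(-12 + 16\right) - 60\right) - 138\right)^{2} = \left(\left(4 - 60\right) - 138\right)^{2} = \left(-56 - 138\right)^{2} = \left(-194\right)^{2} = 37636$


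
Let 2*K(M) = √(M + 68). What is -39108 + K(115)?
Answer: -39108 + √183/2 ≈ -39101.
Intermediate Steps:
K(M) = √(68 + M)/2 (K(M) = √(M + 68)/2 = √(68 + M)/2)
-39108 + K(115) = -39108 + √(68 + 115)/2 = -39108 + √183/2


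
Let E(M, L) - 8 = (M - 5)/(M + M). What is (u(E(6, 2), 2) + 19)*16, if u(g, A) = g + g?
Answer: 1688/3 ≈ 562.67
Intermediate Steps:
E(M, L) = 8 + (-5 + M)/(2*M) (E(M, L) = 8 + (M - 5)/(M + M) = 8 + (-5 + M)/((2*M)) = 8 + (-5 + M)*(1/(2*M)) = 8 + (-5 + M)/(2*M))
u(g, A) = 2*g
(u(E(6, 2), 2) + 19)*16 = (2*((½)*(-5 + 17*6)/6) + 19)*16 = (2*((½)*(⅙)*(-5 + 102)) + 19)*16 = (2*((½)*(⅙)*97) + 19)*16 = (2*(97/12) + 19)*16 = (97/6 + 19)*16 = (211/6)*16 = 1688/3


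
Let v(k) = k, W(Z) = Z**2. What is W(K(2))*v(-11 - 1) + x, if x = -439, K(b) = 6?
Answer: -871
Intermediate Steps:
W(K(2))*v(-11 - 1) + x = 6**2*(-11 - 1) - 439 = 36*(-12) - 439 = -432 - 439 = -871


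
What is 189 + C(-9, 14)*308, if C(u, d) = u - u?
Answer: 189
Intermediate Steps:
C(u, d) = 0
189 + C(-9, 14)*308 = 189 + 0*308 = 189 + 0 = 189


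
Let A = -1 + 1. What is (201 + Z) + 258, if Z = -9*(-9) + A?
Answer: 540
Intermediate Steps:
A = 0
Z = 81 (Z = -9*(-9) + 0 = 81 + 0 = 81)
(201 + Z) + 258 = (201 + 81) + 258 = 282 + 258 = 540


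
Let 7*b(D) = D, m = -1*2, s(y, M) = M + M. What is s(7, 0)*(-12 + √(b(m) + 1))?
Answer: 0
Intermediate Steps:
s(y, M) = 2*M
m = -2
b(D) = D/7
s(7, 0)*(-12 + √(b(m) + 1)) = (2*0)*(-12 + √((⅐)*(-2) + 1)) = 0*(-12 + √(-2/7 + 1)) = 0*(-12 + √(5/7)) = 0*(-12 + √35/7) = 0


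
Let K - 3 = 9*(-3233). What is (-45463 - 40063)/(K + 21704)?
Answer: 42763/3695 ≈ 11.573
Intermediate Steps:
K = -29094 (K = 3 + 9*(-3233) = 3 - 29097 = -29094)
(-45463 - 40063)/(K + 21704) = (-45463 - 40063)/(-29094 + 21704) = -85526/(-7390) = -85526*(-1/7390) = 42763/3695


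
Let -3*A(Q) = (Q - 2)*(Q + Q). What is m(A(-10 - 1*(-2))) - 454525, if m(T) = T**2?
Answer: -4065125/9 ≈ -4.5168e+5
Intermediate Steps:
A(Q) = -2*Q*(-2 + Q)/3 (A(Q) = -(Q - 2)*(Q + Q)/3 = -(-2 + Q)*2*Q/3 = -2*Q*(-2 + Q)/3)
m(A(-10 - 1*(-2))) - 454525 = (2*(-10 - 1*(-2))*(2 - (-10 - 1*(-2)))/3)**2 - 454525 = (2*(-10 + 2)*(2 - (-10 + 2))/3)**2 - 454525 = ((2/3)*(-8)*(2 - 1*(-8)))**2 - 454525 = ((2/3)*(-8)*(2 + 8))**2 - 454525 = ((2/3)*(-8)*10)**2 - 454525 = (-160/3)**2 - 454525 = 25600/9 - 454525 = -4065125/9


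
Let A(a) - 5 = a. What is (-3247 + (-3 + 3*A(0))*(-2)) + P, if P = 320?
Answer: -2951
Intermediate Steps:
A(a) = 5 + a
(-3247 + (-3 + 3*A(0))*(-2)) + P = (-3247 + (-3 + 3*(5 + 0))*(-2)) + 320 = (-3247 + (-3 + 3*5)*(-2)) + 320 = (-3247 + (-3 + 15)*(-2)) + 320 = (-3247 + 12*(-2)) + 320 = (-3247 - 24) + 320 = -3271 + 320 = -2951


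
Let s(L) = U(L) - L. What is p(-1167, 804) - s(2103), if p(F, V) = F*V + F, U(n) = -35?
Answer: -937297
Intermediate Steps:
p(F, V) = F + F*V
s(L) = -35 - L
p(-1167, 804) - s(2103) = -1167*(1 + 804) - (-35 - 1*2103) = -1167*805 - (-35 - 2103) = -939435 - 1*(-2138) = -939435 + 2138 = -937297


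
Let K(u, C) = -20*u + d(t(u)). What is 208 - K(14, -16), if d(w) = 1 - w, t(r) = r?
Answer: 501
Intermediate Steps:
K(u, C) = 1 - 21*u (K(u, C) = -20*u + (1 - u) = 1 - 21*u)
208 - K(14, -16) = 208 - (1 - 21*14) = 208 - (1 - 294) = 208 - 1*(-293) = 208 + 293 = 501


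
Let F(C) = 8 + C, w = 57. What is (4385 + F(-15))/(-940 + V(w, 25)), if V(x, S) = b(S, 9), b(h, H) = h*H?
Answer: -398/65 ≈ -6.1231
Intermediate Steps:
b(h, H) = H*h
V(x, S) = 9*S
(4385 + F(-15))/(-940 + V(w, 25)) = (4385 + (8 - 15))/(-940 + 9*25) = (4385 - 7)/(-940 + 225) = 4378/(-715) = 4378*(-1/715) = -398/65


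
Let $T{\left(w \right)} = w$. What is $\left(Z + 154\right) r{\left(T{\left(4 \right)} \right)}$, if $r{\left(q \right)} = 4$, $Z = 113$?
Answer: $1068$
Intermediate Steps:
$\left(Z + 154\right) r{\left(T{\left(4 \right)} \right)} = \left(113 + 154\right) 4 = 267 \cdot 4 = 1068$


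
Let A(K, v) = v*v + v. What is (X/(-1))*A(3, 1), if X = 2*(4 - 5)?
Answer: 4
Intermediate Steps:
A(K, v) = v + v² (A(K, v) = v² + v = v + v²)
X = -2 (X = 2*(-1) = -2)
(X/(-1))*A(3, 1) = (-2/(-1))*(1*(1 + 1)) = (-2*(-1))*(1*2) = 2*2 = 4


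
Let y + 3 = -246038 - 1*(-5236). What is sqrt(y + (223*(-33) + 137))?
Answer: I*sqrt(248027) ≈ 498.02*I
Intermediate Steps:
y = -240805 (y = -3 + (-246038 - 1*(-5236)) = -3 + (-246038 + 5236) = -3 - 240802 = -240805)
sqrt(y + (223*(-33) + 137)) = sqrt(-240805 + (223*(-33) + 137)) = sqrt(-240805 + (-7359 + 137)) = sqrt(-240805 - 7222) = sqrt(-248027) = I*sqrt(248027)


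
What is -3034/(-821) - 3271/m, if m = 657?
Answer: -692153/539397 ≈ -1.2832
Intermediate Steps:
-3034/(-821) - 3271/m = -3034/(-821) - 3271/657 = -3034*(-1/821) - 3271*1/657 = 3034/821 - 3271/657 = -692153/539397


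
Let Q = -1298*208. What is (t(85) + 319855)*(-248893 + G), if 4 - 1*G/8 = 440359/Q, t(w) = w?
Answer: -671723681709965/8437 ≈ -7.9616e+10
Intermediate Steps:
Q = -269984
G = 1520295/33748 (G = 32 - 3522872/(-269984) = 32 - 3522872*(-1)/269984 = 32 - 8*(-440359/269984) = 32 + 440359/33748 = 1520295/33748 ≈ 45.048)
(t(85) + 319855)*(-248893 + G) = (85 + 319855)*(-248893 + 1520295/33748) = 319940*(-8398120669/33748) = -671723681709965/8437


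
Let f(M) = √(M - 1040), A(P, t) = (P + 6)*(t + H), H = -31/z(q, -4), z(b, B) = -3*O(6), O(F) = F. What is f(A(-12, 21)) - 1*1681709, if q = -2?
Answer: -1681709 + I*√10587/3 ≈ -1.6817e+6 + 34.298*I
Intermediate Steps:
z(b, B) = -18 (z(b, B) = -3*6 = -18)
H = 31/18 (H = -31/(-18) = -31*(-1/18) = 31/18 ≈ 1.7222)
A(P, t) = (6 + P)*(31/18 + t) (A(P, t) = (P + 6)*(t + 31/18) = (6 + P)*(31/18 + t))
f(M) = √(-1040 + M)
f(A(-12, 21)) - 1*1681709 = √(-1040 + (31/3 + 6*21 + (31/18)*(-12) - 12*21)) - 1*1681709 = √(-1040 + (31/3 + 126 - 62/3 - 252)) - 1681709 = √(-1040 - 409/3) - 1681709 = √(-3529/3) - 1681709 = I*√10587/3 - 1681709 = -1681709 + I*√10587/3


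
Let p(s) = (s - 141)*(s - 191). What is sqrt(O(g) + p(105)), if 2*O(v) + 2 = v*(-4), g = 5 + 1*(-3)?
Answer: sqrt(3091) ≈ 55.597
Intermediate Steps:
g = 2 (g = 5 - 3 = 2)
O(v) = -1 - 2*v (O(v) = -1 + (v*(-4))/2 = -1 + (-4*v)/2 = -1 - 2*v)
p(s) = (-191 + s)*(-141 + s) (p(s) = (-141 + s)*(-191 + s) = (-191 + s)*(-141 + s))
sqrt(O(g) + p(105)) = sqrt((-1 - 2*2) + (26931 + 105**2 - 332*105)) = sqrt((-1 - 4) + (26931 + 11025 - 34860)) = sqrt(-5 + 3096) = sqrt(3091)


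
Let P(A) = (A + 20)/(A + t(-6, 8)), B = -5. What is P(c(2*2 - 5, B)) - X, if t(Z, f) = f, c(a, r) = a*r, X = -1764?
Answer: 22957/13 ≈ 1765.9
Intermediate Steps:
P(A) = (20 + A)/(8 + A) (P(A) = (A + 20)/(A + 8) = (20 + A)/(8 + A))
P(c(2*2 - 5, B)) - X = (20 + (2*2 - 5)*(-5))/(8 + (2*2 - 5)*(-5)) - 1*(-1764) = (20 + (4 - 5)*(-5))/(8 + (4 - 5)*(-5)) + 1764 = (20 - 1*(-5))/(8 - 1*(-5)) + 1764 = (20 + 5)/(8 + 5) + 1764 = 25/13 + 1764 = 22957/13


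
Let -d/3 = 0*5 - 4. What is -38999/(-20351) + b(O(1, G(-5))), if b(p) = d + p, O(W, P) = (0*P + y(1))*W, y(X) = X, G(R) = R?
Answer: 303562/20351 ≈ 14.916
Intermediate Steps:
d = 12 (d = -3*(0*5 - 4) = -3*(0 - 4) = -3*(-4) = 12)
O(W, P) = W (O(W, P) = (0*P + 1)*W = (0 + 1)*W = 1*W = W)
b(p) = 12 + p
-38999/(-20351) + b(O(1, G(-5))) = -38999/(-20351) + (12 + 1) = -38999*(-1/20351) + 13 = 38999/20351 + 13 = 303562/20351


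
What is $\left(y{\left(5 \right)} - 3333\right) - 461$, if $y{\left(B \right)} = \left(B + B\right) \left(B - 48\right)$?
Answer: $-4224$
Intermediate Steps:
$y{\left(B \right)} = 2 B \left(-48 + B\right)$
$\left(y{\left(5 \right)} - 3333\right) - 461 = \left(2 \cdot 5 \left(-48 + 5\right) - 3333\right) - 461 = \left(2 \cdot 5 \left(-43\right) - 3333\right) - 461 = \left(-430 - 3333\right) - 461 = -3763 - 461 = -4224$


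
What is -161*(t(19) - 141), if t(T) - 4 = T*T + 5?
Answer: -36869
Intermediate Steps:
t(T) = 9 + T**2 (t(T) = 4 + (T*T + 5) = 4 + (T**2 + 5) = 4 + (5 + T**2) = 9 + T**2)
-161*(t(19) - 141) = -161*((9 + 19**2) - 141) = -161*((9 + 361) - 141) = -161*(370 - 141) = -161*229 = -36869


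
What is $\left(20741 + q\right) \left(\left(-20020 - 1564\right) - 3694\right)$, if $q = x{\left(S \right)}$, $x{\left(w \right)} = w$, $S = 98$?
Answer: $-526768242$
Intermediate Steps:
$q = 98$
$\left(20741 + q\right) \left(\left(-20020 - 1564\right) - 3694\right) = \left(20741 + 98\right) \left(\left(-20020 - 1564\right) - 3694\right) = 20839 \left(\left(-20020 - 1564\right) - 3694\right) = 20839 \left(-21584 - 3694\right) = 20839 \left(-25278\right) = -526768242$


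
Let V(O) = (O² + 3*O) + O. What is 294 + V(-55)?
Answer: 3099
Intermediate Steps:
V(O) = O² + 4*O
294 + V(-55) = 294 - 55*(4 - 55) = 294 - 55*(-51) = 294 + 2805 = 3099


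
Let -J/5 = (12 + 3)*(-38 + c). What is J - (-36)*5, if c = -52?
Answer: 6930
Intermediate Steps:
J = 6750 (J = -5*(12 + 3)*(-38 - 52) = -75*(-90) = -5*(-1350) = 6750)
J - (-36)*5 = 6750 - (-36)*5 = 6750 - 12*(-15) = 6750 + 180 = 6930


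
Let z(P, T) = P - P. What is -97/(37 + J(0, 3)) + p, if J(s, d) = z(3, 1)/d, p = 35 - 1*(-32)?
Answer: 2382/37 ≈ 64.378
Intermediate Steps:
z(P, T) = 0
p = 67 (p = 35 + 32 = 67)
J(s, d) = 0 (J(s, d) = 0/d = 0)
-97/(37 + J(0, 3)) + p = -97/(37 + 0) + 67 = -97/37 + 67 = 2382/37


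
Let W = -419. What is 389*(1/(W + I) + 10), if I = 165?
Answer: 987671/254 ≈ 3888.5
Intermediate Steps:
389*(1/(W + I) + 10) = 389*(1/(-419 + 165) + 10) = 389*(1/(-254) + 10) = 389*(-1/254 + 10) = 389*(2539/254) = 987671/254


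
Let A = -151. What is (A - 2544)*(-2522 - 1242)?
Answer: 10143980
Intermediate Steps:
(A - 2544)*(-2522 - 1242) = (-151 - 2544)*(-2522 - 1242) = -2695*(-3764) = 10143980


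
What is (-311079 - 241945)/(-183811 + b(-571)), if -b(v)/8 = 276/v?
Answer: 315776704/104953873 ≈ 3.0087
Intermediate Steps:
b(v) = -2208/v
(-311079 - 241945)/(-183811 + b(-571)) = (-311079 - 241945)/(-183811 - 2208/(-571)) = -553024/(-183811 - 2208*(-1/571)) = -553024/(-183811 + 2208/571) = -553024/(-104953873/571) = -553024*(-571/104953873) = 315776704/104953873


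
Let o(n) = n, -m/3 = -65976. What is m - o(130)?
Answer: 197798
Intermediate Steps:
m = 197928 (m = -3*(-65976) = 197928)
m - o(130) = 197928 - 1*130 = 197928 - 130 = 197798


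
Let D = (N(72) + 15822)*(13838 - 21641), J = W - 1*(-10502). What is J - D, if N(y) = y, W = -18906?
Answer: 124012478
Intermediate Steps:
J = -8404 (J = -18906 - 1*(-10502) = -18906 + 10502 = -8404)
D = -124020882 (D = (72 + 15822)*(13838 - 21641) = 15894*(-7803) = -124020882)
J - D = -8404 - 1*(-124020882) = -8404 + 124020882 = 124012478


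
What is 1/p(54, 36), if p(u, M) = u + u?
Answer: 1/108 ≈ 0.0092593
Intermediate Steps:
p(u, M) = 2*u
1/p(54, 36) = 1/(2*54) = 1/108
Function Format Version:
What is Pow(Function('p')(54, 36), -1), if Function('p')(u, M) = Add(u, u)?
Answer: Rational(1, 108) ≈ 0.0092593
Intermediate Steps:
Function('p')(u, M) = Mul(2, u)
Pow(Function('p')(54, 36), -1) = Pow(Mul(2, 54), -1) = Pow(108, -1) = Rational(1, 108)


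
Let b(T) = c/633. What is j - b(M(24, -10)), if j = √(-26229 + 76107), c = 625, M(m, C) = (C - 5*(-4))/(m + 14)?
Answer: -625/633 + 3*√5542 ≈ 222.35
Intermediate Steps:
M(m, C) = (20 + C)/(14 + m) (M(m, C) = (C + 20)/(14 + m) = (20 + C)/(14 + m))
b(T) = 625/633
j = 3*√5542 (j = √49878 = 3*√5542 ≈ 223.33)
j - b(M(24, -10)) = 3*√5542 - 1*625/633 = 3*√5542 - 625/633 = -625/633 + 3*√5542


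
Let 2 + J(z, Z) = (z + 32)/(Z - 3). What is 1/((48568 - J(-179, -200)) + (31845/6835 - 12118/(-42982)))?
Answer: 851967713/41383664484401 ≈ 2.0587e-5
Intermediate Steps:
J(z, Z) = -2 + (32 + z)/(-3 + Z) (J(z, Z) = -2 + (z + 32)/(Z - 3) = -2 + (32 + z)/(-3 + Z))
1/((48568 - J(-179, -200)) + (31845/6835 - 12118/(-42982))) = 1/((48568 - (38 - 179 - 2*(-200))/(-3 - 200)) + (31845/6835 - 12118/(-42982))) = 1/((48568 - (38 - 179 + 400)/(-203)) + (31845*(1/6835) - 12118*(-1/42982))) = 1/((48568 - (-1)*259/203) + (6369/1367 + 6059/21491)) = 1/((48568 - 1*(-37/29)) + 145158832/29378197) = 1/((48568 + 37/29) + 145158832/29378197) = 1/(1408509/29 + 145158832/29378197) = 1/(41383664484401/851967713) = 851967713/41383664484401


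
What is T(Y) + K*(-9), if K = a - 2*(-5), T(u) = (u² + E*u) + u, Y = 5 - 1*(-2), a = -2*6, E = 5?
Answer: 109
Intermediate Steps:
a = -12
Y = 7 (Y = 5 + 2 = 7)
T(u) = u² + 6*u (T(u) = (u² + 5*u) + u = u² + 6*u)
K = -2 (K = -12 - 2*(-5) = -12 + 10 = -2)
T(Y) + K*(-9) = 7*(6 + 7) - 2*(-9) = 7*13 + 18 = 91 + 18 = 109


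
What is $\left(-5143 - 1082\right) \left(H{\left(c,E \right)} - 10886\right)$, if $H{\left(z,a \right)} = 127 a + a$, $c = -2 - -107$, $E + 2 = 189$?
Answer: $-81236250$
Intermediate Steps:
$E = 187$ ($E = -2 + 189 = 187$)
$c = 105$ ($c = -2 + 107 = 105$)
$H{\left(z,a \right)} = 128 a$
$\left(-5143 - 1082\right) \left(H{\left(c,E \right)} - 10886\right) = \left(-5143 - 1082\right) \left(128 \cdot 187 - 10886\right) = - 6225 \left(23936 - 10886\right) = \left(-6225\right) 13050 = -81236250$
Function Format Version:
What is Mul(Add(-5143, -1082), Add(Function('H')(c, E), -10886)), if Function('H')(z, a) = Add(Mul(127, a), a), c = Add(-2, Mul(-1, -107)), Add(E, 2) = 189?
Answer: -81236250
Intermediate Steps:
E = 187 (E = Add(-2, 189) = 187)
c = 105 (c = Add(-2, 107) = 105)
Function('H')(z, a) = Mul(128, a)
Mul(Add(-5143, -1082), Add(Function('H')(c, E), -10886)) = Mul(Add(-5143, -1082), Add(Mul(128, 187), -10886)) = Mul(-6225, Add(23936, -10886)) = Mul(-6225, 13050) = -81236250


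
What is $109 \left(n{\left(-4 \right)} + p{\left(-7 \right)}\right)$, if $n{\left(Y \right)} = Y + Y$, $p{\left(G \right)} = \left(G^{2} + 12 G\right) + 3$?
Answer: $-4360$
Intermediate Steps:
$p{\left(G \right)} = 3 + G^{2} + 12 G$
$n{\left(Y \right)} = 2 Y$
$109 \left(n{\left(-4 \right)} + p{\left(-7 \right)}\right) = 109 \left(2 \left(-4\right) + \left(3 + \left(-7\right)^{2} + 12 \left(-7\right)\right)\right) = 109 \left(-8 + \left(3 + 49 - 84\right)\right) = 109 \left(-8 - 32\right) = 109 \left(-40\right) = -4360$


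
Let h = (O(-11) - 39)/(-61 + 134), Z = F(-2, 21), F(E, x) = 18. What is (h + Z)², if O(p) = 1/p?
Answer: 196672576/644809 ≈ 305.01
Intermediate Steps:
Z = 18
h = -430/803 (h = (1/(-11) - 39)/(-61 + 134) = (-1/11 - 39)/73 = -430/11*1/73 = -430/803 ≈ -0.53549)
(h + Z)² = (-430/803 + 18)² = (14024/803)² = 196672576/644809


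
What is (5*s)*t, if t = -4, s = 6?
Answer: -120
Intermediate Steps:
(5*s)*t = (5*6)*(-4) = 30*(-4) = -120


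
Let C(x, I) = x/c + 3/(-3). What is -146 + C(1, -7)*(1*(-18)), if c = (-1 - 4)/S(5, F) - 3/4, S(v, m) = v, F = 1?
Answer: -824/7 ≈ -117.71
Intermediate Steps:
c = -7/4 (c = (-1 - 4)/5 - 3/4 = -5*1/5 - 3*1/4 = -1 - 3/4 = -7/4 ≈ -1.7500)
C(x, I) = -1 - 4*x/7 (C(x, I) = x/(-7/4) + 3/(-3) = x*(-4/7) + 3*(-1/3) = -4*x/7 - 1 = -1 - 4*x/7)
-146 + C(1, -7)*(1*(-18)) = -146 + (-1 - 4/7*1)*(1*(-18)) = -146 + (-1 - 4/7)*(-18) = -146 - 11/7*(-18) = -146 + 198/7 = -824/7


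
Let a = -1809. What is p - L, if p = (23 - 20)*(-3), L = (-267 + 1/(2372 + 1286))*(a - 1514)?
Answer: -3245557177/3658 ≈ -8.8725e+5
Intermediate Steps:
L = 3245524255/3658 (L = (-267 + 1/(2372 + 1286))*(-1809 - 1514) = (-267 + 1/3658)*(-3323) = -976685/3658*(-3323) = 3245524255/3658 ≈ 8.8724e+5)
p = -9 (p = 3*(-3) = -9)
p - L = -9 - 1*3245524255/3658 = -9 - 3245524255/3658 = -3245557177/3658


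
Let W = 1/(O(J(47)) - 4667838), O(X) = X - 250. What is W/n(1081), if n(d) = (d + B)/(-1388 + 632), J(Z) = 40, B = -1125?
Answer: -3/815056 ≈ -3.6807e-6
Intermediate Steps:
O(X) = -250 + X
n(d) = 125/84 - d/756 (n(d) = (d - 1125)/(-1388 + 632) = (-1125 + d)/(-756) = (-1125 + d)*(-1/756) = 125/84 - d/756)
W = -1/4668048 (W = 1/((-250 + 40) - 4667838) = 1/(-210 - 4667838) = 1/(-4668048) = -1/4668048 ≈ -2.1422e-7)
W/n(1081) = -1/(4668048*(125/84 - 1/756*1081)) = -1/(4668048*(125/84 - 1081/756)) = -1/(4668048*11/189) = -1/4668048*189/11 = -3/815056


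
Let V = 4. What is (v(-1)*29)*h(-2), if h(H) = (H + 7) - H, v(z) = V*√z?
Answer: 812*I ≈ 812.0*I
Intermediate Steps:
v(z) = 4*√z
h(H) = 7 (h(H) = (7 + H) - H = 7)
(v(-1)*29)*h(-2) = ((4*√(-1))*29)*7 = ((4*I)*29)*7 = (116*I)*7 = 812*I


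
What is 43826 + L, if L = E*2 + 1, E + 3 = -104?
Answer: 43613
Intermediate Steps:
E = -107 (E = -3 - 104 = -107)
L = -213 (L = -107*2 + 1 = -214 + 1 = -213)
43826 + L = 43826 - 213 = 43613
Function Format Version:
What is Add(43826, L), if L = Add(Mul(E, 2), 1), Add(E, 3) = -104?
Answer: 43613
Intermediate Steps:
E = -107 (E = Add(-3, -104) = -107)
L = -213 (L = Add(Mul(-107, 2), 1) = Add(-214, 1) = -213)
Add(43826, L) = Add(43826, -213) = 43613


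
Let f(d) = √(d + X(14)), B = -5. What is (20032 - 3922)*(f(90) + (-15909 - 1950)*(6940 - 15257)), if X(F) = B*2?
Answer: 2392871511330 + 64440*√5 ≈ 2.3929e+12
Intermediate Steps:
X(F) = -10 (X(F) = -5*2 = -10)
f(d) = √(-10 + d) (f(d) = √(d - 10) = √(-10 + d))
(20032 - 3922)*(f(90) + (-15909 - 1950)*(6940 - 15257)) = (20032 - 3922)*(√(-10 + 90) + (-15909 - 1950)*(6940 - 15257)) = 16110*(√80 - 17859*(-8317)) = 16110*(4*√5 + 148533303) = 16110*(148533303 + 4*√5) = 2392871511330 + 64440*√5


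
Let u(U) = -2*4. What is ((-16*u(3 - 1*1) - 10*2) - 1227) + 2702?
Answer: 1583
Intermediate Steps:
u(U) = -8
((-16*u(3 - 1*1) - 10*2) - 1227) + 2702 = ((-16*(-8) - 10*2) - 1227) + 2702 = ((128 - 20) - 1227) + 2702 = (108 - 1227) + 2702 = -1119 + 2702 = 1583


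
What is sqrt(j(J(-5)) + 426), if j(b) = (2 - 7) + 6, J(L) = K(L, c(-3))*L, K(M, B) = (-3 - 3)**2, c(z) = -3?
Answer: sqrt(427) ≈ 20.664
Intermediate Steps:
K(M, B) = 36 (K(M, B) = (-6)**2 = 36)
J(L) = 36*L
j(b) = 1 (j(b) = -5 + 6 = 1)
sqrt(j(J(-5)) + 426) = sqrt(1 + 426) = sqrt(427)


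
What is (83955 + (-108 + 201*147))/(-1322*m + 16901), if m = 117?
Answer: -113394/137773 ≈ -0.82305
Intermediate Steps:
(83955 + (-108 + 201*147))/(-1322*m + 16901) = (83955 + (-108 + 201*147))/(-1322*117 + 16901) = (83955 + (-108 + 29547))/(-154674 + 16901) = (83955 + 29439)/(-137773) = 113394*(-1/137773) = -113394/137773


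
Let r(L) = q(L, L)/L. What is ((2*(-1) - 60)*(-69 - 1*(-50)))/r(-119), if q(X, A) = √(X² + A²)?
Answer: -589*√2 ≈ -832.97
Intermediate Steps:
q(X, A) = √(A² + X²)
r(L) = √2*√(L²)/L (r(L) = √(L² + L²)/L = √(2*L²)/L = (√2*√(L²))/L = √2*√(L²)/L)
((2*(-1) - 60)*(-69 - 1*(-50)))/r(-119) = ((2*(-1) - 60)*(-69 - 1*(-50)))/((√2*√((-119)²)/(-119))) = ((-2 - 60)*(-69 + 50))/((√2*(-1/119)*√14161)) = (-62*(-19))/((√2*(-1/119)*119)) = 1178/((-√2)) = 1178*(-√2/2) = -589*√2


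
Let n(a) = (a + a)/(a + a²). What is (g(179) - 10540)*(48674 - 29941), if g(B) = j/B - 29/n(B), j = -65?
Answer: -44095889695/179 ≈ -2.4635e+8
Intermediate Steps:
n(a) = 2*a/(a + a²) (n(a) = (2*a)/(a + a²) = 2*a/(a + a²))
g(B) = -29/2 - 65/B - 29*B/2 (g(B) = -65/B - (29/2 + 29*B/2) = -65/B - 29*(½ + B/2) = -65/B + (-29/2 - 29*B/2) = -29/2 - 65/B - 29*B/2)
(g(179) - 10540)*(48674 - 29941) = ((½)*(-130 + 29*179*(-1 - 1*179))/179 - 10540)*(48674 - 29941) = ((½)*(1/179)*(-130 + 29*179*(-1 - 179)) - 10540)*18733 = ((½)*(1/179)*(-130 + 29*179*(-180)) - 10540)*18733 = ((½)*(1/179)*(-130 - 934380) - 10540)*18733 = ((½)*(1/179)*(-934510) - 10540)*18733 = (-467255/179 - 10540)*18733 = -2353915/179*18733 = -44095889695/179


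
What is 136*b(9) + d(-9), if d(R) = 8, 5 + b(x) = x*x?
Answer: 10344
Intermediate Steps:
b(x) = -5 + x**2 (b(x) = -5 + x*x = -5 + x**2)
136*b(9) + d(-9) = 136*(-5 + 9**2) + 8 = 136*(-5 + 81) + 8 = 136*76 + 8 = 10336 + 8 = 10344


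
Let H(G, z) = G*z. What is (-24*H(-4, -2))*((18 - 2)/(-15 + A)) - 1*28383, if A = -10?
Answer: -706503/25 ≈ -28260.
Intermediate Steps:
(-24*H(-4, -2))*((18 - 2)/(-15 + A)) - 1*28383 = (-(-96)*(-2))*((18 - 2)/(-15 - 10)) - 1*28383 = (-24*8)*(16/(-25)) - 28383 = -3072*(-1)/25 - 28383 = -192*(-16/25) - 28383 = 3072/25 - 28383 = -706503/25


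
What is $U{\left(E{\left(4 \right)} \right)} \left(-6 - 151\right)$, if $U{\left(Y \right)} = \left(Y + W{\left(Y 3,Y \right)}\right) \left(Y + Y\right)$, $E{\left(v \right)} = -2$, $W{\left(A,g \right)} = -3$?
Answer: $-3140$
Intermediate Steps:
$U{\left(Y \right)} = 2 Y \left(-3 + Y\right)$ ($U{\left(Y \right)} = \left(Y - 3\right) \left(Y + Y\right) = \left(-3 + Y\right) 2 Y = 2 Y \left(-3 + Y\right)$)
$U{\left(E{\left(4 \right)} \right)} \left(-6 - 151\right) = 2 \left(-2\right) \left(-3 - 2\right) \left(-6 - 151\right) = 2 \left(-2\right) \left(-5\right) \left(-157\right) = 20 \left(-157\right) = -3140$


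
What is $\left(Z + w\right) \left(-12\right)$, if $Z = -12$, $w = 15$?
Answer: $-36$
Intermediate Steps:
$\left(Z + w\right) \left(-12\right) = \left(-12 + 15\right) \left(-12\right) = 3 \left(-12\right) = -36$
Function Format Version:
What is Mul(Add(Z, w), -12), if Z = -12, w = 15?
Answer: -36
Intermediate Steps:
Mul(Add(Z, w), -12) = Mul(Add(-12, 15), -12) = Mul(3, -12) = -36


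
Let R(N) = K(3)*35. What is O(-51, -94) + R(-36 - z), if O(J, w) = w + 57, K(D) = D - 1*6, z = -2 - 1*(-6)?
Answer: -142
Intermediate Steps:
z = 4 (z = -2 + 6 = 4)
K(D) = -6 + D (K(D) = D - 6 = -6 + D)
O(J, w) = 57 + w
R(N) = -105 (R(N) = (-6 + 3)*35 = -3*35 = -105)
O(-51, -94) + R(-36 - z) = (57 - 94) - 105 = -37 - 105 = -142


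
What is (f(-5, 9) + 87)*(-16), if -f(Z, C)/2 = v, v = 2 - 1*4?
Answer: -1456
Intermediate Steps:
v = -2 (v = 2 - 4 = -2)
f(Z, C) = 4 (f(Z, C) = -2*(-2) = 4)
(f(-5, 9) + 87)*(-16) = (4 + 87)*(-16) = 91*(-16) = -1456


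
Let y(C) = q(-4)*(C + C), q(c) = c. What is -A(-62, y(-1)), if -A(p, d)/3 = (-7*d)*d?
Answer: -1344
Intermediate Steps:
y(C) = -8*C (y(C) = -4*(C + C) = -8*C)
A(p, d) = 21*d² (A(p, d) = -3*(-7*d)*d = -(-21)*d² = 21*d²)
-A(-62, y(-1)) = -21*(-8*(-1))² = -21*8² = -21*64 = -1*1344 = -1344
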